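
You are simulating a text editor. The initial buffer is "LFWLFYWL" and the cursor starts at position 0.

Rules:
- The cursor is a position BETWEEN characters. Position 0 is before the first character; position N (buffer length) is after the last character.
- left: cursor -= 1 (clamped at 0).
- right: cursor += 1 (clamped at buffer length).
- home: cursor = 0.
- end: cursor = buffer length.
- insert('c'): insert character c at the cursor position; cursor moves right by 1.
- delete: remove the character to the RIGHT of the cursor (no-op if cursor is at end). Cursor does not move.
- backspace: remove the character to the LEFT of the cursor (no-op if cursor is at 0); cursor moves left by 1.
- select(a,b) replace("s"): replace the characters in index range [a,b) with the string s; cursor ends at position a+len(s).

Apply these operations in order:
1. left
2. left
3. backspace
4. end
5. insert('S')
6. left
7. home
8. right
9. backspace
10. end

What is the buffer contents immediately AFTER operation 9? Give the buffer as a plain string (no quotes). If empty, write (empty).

Answer: FWLFYWLS

Derivation:
After op 1 (left): buf='LFWLFYWL' cursor=0
After op 2 (left): buf='LFWLFYWL' cursor=0
After op 3 (backspace): buf='LFWLFYWL' cursor=0
After op 4 (end): buf='LFWLFYWL' cursor=8
After op 5 (insert('S')): buf='LFWLFYWLS' cursor=9
After op 6 (left): buf='LFWLFYWLS' cursor=8
After op 7 (home): buf='LFWLFYWLS' cursor=0
After op 8 (right): buf='LFWLFYWLS' cursor=1
After op 9 (backspace): buf='FWLFYWLS' cursor=0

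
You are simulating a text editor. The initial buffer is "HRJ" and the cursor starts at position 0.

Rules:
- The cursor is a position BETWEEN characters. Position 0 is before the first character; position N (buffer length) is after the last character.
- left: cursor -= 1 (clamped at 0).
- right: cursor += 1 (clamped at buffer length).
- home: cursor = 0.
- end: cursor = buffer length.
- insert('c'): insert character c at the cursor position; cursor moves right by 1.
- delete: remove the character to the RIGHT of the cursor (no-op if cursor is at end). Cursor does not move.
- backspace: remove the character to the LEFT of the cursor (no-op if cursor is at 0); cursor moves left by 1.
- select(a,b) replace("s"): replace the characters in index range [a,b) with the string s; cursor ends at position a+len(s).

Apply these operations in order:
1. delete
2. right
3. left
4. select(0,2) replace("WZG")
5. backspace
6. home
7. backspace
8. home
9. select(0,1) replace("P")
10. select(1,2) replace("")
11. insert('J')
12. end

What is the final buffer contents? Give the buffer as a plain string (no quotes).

Answer: PJ

Derivation:
After op 1 (delete): buf='RJ' cursor=0
After op 2 (right): buf='RJ' cursor=1
After op 3 (left): buf='RJ' cursor=0
After op 4 (select(0,2) replace("WZG")): buf='WZG' cursor=3
After op 5 (backspace): buf='WZ' cursor=2
After op 6 (home): buf='WZ' cursor=0
After op 7 (backspace): buf='WZ' cursor=0
After op 8 (home): buf='WZ' cursor=0
After op 9 (select(0,1) replace("P")): buf='PZ' cursor=1
After op 10 (select(1,2) replace("")): buf='P' cursor=1
After op 11 (insert('J')): buf='PJ' cursor=2
After op 12 (end): buf='PJ' cursor=2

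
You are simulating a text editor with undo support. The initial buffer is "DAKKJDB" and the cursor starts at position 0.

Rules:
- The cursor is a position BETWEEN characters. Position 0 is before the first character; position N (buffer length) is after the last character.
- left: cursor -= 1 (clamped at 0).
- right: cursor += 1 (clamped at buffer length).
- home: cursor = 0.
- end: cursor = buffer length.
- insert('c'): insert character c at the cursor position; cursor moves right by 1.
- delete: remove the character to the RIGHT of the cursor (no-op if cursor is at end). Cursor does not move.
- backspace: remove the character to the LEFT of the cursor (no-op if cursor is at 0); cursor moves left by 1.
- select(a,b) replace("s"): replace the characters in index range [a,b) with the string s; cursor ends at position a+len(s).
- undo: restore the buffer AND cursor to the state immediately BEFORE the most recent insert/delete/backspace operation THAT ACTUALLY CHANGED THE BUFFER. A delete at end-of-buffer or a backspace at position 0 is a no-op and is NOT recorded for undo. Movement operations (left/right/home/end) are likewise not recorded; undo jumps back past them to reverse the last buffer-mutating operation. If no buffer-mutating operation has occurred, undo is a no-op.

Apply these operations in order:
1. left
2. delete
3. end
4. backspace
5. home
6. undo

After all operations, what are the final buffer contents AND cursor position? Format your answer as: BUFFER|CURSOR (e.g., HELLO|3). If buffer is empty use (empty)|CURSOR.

After op 1 (left): buf='DAKKJDB' cursor=0
After op 2 (delete): buf='AKKJDB' cursor=0
After op 3 (end): buf='AKKJDB' cursor=6
After op 4 (backspace): buf='AKKJD' cursor=5
After op 5 (home): buf='AKKJD' cursor=0
After op 6 (undo): buf='AKKJDB' cursor=6

Answer: AKKJDB|6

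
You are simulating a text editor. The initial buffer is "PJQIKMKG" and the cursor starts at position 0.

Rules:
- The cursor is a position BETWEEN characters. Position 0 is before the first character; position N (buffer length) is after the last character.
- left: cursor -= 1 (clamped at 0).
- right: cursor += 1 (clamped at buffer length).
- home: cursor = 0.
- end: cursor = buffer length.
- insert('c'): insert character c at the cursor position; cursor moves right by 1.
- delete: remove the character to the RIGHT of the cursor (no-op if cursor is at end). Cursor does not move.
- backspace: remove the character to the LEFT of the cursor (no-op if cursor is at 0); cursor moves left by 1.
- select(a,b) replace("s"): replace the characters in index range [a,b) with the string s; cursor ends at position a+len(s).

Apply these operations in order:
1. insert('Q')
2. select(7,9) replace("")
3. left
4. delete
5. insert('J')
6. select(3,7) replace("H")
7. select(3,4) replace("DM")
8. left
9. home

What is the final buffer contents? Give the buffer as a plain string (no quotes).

Answer: QPJDM

Derivation:
After op 1 (insert('Q')): buf='QPJQIKMKG' cursor=1
After op 2 (select(7,9) replace("")): buf='QPJQIKM' cursor=7
After op 3 (left): buf='QPJQIKM' cursor=6
After op 4 (delete): buf='QPJQIK' cursor=6
After op 5 (insert('J')): buf='QPJQIKJ' cursor=7
After op 6 (select(3,7) replace("H")): buf='QPJH' cursor=4
After op 7 (select(3,4) replace("DM")): buf='QPJDM' cursor=5
After op 8 (left): buf='QPJDM' cursor=4
After op 9 (home): buf='QPJDM' cursor=0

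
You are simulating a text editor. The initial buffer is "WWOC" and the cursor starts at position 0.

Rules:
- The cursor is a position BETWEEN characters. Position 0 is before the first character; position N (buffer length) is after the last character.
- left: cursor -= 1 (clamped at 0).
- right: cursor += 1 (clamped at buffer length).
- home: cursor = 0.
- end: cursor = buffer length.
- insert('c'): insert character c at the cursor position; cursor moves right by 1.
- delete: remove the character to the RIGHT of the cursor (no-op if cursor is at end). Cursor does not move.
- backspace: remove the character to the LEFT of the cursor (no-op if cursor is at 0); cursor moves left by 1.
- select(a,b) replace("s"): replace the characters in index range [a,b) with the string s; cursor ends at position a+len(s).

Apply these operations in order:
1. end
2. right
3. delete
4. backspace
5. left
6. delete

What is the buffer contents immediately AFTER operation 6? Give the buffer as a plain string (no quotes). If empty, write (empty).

Answer: WW

Derivation:
After op 1 (end): buf='WWOC' cursor=4
After op 2 (right): buf='WWOC' cursor=4
After op 3 (delete): buf='WWOC' cursor=4
After op 4 (backspace): buf='WWO' cursor=3
After op 5 (left): buf='WWO' cursor=2
After op 6 (delete): buf='WW' cursor=2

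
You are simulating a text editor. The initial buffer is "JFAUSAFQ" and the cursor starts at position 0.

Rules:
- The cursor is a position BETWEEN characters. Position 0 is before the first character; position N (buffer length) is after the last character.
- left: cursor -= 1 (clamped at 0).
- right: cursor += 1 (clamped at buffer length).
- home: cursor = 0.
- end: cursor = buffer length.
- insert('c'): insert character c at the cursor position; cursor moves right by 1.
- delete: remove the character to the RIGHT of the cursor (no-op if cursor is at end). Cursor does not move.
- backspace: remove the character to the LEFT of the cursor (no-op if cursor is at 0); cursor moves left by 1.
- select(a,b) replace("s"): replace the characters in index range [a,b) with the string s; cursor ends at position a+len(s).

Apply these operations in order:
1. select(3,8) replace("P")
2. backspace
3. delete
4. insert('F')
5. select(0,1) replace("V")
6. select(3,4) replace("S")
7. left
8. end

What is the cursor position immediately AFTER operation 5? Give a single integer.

After op 1 (select(3,8) replace("P")): buf='JFAP' cursor=4
After op 2 (backspace): buf='JFA' cursor=3
After op 3 (delete): buf='JFA' cursor=3
After op 4 (insert('F')): buf='JFAF' cursor=4
After op 5 (select(0,1) replace("V")): buf='VFAF' cursor=1

Answer: 1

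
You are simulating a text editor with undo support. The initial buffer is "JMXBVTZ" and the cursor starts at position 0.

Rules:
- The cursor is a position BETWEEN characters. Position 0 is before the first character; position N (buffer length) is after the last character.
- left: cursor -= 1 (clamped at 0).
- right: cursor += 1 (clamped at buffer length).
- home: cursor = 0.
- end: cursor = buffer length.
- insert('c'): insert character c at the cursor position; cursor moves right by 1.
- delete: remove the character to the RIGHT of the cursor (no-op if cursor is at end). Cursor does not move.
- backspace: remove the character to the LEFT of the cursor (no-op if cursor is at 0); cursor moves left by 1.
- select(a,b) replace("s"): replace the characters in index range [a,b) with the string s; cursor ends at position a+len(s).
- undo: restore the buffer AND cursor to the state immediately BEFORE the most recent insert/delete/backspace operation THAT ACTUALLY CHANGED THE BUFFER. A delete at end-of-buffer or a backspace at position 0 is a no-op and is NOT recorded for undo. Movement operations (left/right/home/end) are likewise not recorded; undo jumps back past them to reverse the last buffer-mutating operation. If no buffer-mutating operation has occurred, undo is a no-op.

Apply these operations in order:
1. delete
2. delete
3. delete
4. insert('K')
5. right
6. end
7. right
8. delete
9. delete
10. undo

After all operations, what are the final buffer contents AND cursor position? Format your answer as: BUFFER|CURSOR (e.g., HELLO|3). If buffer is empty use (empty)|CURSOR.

Answer: BVTZ|0

Derivation:
After op 1 (delete): buf='MXBVTZ' cursor=0
After op 2 (delete): buf='XBVTZ' cursor=0
After op 3 (delete): buf='BVTZ' cursor=0
After op 4 (insert('K')): buf='KBVTZ' cursor=1
After op 5 (right): buf='KBVTZ' cursor=2
After op 6 (end): buf='KBVTZ' cursor=5
After op 7 (right): buf='KBVTZ' cursor=5
After op 8 (delete): buf='KBVTZ' cursor=5
After op 9 (delete): buf='KBVTZ' cursor=5
After op 10 (undo): buf='BVTZ' cursor=0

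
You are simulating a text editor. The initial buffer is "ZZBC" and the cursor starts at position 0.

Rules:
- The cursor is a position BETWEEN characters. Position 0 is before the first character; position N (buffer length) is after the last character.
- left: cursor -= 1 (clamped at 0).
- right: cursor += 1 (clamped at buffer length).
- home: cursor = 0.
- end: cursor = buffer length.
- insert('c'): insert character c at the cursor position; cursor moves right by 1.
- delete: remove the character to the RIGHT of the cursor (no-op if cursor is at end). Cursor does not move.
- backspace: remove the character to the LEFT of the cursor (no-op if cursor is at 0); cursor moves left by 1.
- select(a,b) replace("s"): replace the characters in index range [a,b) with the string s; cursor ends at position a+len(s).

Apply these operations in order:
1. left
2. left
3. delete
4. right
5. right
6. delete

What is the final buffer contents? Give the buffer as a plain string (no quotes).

Answer: ZB

Derivation:
After op 1 (left): buf='ZZBC' cursor=0
After op 2 (left): buf='ZZBC' cursor=0
After op 3 (delete): buf='ZBC' cursor=0
After op 4 (right): buf='ZBC' cursor=1
After op 5 (right): buf='ZBC' cursor=2
After op 6 (delete): buf='ZB' cursor=2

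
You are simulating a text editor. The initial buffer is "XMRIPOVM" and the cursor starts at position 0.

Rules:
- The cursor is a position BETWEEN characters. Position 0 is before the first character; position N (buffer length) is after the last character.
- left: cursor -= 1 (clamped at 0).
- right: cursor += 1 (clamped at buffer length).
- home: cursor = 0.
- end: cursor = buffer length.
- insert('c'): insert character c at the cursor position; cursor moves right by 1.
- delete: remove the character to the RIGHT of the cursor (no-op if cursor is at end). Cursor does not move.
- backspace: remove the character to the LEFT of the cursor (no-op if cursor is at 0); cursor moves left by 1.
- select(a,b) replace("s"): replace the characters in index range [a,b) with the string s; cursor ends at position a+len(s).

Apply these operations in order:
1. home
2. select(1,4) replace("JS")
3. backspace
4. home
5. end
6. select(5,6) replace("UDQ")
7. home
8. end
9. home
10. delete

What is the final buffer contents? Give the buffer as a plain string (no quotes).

After op 1 (home): buf='XMRIPOVM' cursor=0
After op 2 (select(1,4) replace("JS")): buf='XJSPOVM' cursor=3
After op 3 (backspace): buf='XJPOVM' cursor=2
After op 4 (home): buf='XJPOVM' cursor=0
After op 5 (end): buf='XJPOVM' cursor=6
After op 6 (select(5,6) replace("UDQ")): buf='XJPOVUDQ' cursor=8
After op 7 (home): buf='XJPOVUDQ' cursor=0
After op 8 (end): buf='XJPOVUDQ' cursor=8
After op 9 (home): buf='XJPOVUDQ' cursor=0
After op 10 (delete): buf='JPOVUDQ' cursor=0

Answer: JPOVUDQ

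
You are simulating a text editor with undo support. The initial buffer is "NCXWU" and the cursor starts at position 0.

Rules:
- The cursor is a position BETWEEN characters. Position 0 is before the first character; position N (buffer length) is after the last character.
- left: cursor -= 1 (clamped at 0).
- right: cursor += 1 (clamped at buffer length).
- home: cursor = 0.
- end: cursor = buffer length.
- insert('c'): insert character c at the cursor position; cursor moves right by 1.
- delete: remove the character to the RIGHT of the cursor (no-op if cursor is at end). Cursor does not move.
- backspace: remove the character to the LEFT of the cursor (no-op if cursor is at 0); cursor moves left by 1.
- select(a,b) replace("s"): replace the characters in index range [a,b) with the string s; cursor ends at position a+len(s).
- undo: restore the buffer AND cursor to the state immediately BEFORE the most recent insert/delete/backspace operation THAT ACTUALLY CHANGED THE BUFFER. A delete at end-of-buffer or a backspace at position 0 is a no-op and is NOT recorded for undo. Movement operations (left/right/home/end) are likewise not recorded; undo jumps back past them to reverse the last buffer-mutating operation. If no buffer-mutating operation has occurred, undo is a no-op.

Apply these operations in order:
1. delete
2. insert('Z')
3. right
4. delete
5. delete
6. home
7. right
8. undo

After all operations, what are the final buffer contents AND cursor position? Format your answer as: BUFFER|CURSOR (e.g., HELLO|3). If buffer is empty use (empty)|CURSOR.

After op 1 (delete): buf='CXWU' cursor=0
After op 2 (insert('Z')): buf='ZCXWU' cursor=1
After op 3 (right): buf='ZCXWU' cursor=2
After op 4 (delete): buf='ZCWU' cursor=2
After op 5 (delete): buf='ZCU' cursor=2
After op 6 (home): buf='ZCU' cursor=0
After op 7 (right): buf='ZCU' cursor=1
After op 8 (undo): buf='ZCWU' cursor=2

Answer: ZCWU|2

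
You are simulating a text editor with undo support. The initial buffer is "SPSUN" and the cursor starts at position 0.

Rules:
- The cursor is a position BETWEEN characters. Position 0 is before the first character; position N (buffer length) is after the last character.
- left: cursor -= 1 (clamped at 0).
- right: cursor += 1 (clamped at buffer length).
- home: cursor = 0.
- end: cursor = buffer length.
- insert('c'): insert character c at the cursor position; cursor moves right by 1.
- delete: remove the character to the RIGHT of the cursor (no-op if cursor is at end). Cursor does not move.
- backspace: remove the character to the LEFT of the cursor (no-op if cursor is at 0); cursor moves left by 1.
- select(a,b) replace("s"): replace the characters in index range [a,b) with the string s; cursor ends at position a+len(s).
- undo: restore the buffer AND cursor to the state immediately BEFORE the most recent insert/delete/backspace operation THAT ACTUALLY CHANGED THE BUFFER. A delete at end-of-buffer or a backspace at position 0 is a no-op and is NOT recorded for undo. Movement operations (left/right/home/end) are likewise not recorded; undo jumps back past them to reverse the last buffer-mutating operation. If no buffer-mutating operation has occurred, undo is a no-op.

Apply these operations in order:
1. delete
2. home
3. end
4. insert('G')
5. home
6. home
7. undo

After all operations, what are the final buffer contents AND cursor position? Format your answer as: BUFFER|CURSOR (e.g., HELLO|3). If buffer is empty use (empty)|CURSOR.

Answer: PSUN|4

Derivation:
After op 1 (delete): buf='PSUN' cursor=0
After op 2 (home): buf='PSUN' cursor=0
After op 3 (end): buf='PSUN' cursor=4
After op 4 (insert('G')): buf='PSUNG' cursor=5
After op 5 (home): buf='PSUNG' cursor=0
After op 6 (home): buf='PSUNG' cursor=0
After op 7 (undo): buf='PSUN' cursor=4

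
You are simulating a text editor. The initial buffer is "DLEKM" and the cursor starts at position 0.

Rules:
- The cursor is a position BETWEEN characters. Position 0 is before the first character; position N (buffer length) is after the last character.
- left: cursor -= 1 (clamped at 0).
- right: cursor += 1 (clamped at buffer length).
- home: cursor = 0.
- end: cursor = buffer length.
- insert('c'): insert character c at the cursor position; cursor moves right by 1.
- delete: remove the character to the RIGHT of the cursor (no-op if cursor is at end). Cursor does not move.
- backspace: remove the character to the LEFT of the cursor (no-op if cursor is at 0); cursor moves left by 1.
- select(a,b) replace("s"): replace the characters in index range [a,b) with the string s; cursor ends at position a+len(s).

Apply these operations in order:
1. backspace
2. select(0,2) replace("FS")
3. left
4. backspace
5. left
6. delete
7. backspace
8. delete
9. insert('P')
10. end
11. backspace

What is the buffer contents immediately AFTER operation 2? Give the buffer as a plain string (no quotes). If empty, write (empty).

Answer: FSEKM

Derivation:
After op 1 (backspace): buf='DLEKM' cursor=0
After op 2 (select(0,2) replace("FS")): buf='FSEKM' cursor=2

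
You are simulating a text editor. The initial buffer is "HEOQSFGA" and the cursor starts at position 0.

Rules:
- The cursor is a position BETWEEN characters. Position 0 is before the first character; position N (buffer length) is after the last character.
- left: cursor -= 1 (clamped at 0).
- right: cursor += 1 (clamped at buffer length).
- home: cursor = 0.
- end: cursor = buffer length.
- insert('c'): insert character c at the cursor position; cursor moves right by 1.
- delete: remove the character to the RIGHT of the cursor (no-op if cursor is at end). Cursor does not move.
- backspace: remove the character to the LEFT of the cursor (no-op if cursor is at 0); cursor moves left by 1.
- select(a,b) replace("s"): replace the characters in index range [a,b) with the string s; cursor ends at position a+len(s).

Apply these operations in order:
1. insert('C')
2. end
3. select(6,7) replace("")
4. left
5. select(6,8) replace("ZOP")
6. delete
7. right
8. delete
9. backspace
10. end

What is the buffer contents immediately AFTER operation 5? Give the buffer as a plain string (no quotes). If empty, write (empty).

After op 1 (insert('C')): buf='CHEOQSFGA' cursor=1
After op 2 (end): buf='CHEOQSFGA' cursor=9
After op 3 (select(6,7) replace("")): buf='CHEOQSGA' cursor=6
After op 4 (left): buf='CHEOQSGA' cursor=5
After op 5 (select(6,8) replace("ZOP")): buf='CHEOQSZOP' cursor=9

Answer: CHEOQSZOP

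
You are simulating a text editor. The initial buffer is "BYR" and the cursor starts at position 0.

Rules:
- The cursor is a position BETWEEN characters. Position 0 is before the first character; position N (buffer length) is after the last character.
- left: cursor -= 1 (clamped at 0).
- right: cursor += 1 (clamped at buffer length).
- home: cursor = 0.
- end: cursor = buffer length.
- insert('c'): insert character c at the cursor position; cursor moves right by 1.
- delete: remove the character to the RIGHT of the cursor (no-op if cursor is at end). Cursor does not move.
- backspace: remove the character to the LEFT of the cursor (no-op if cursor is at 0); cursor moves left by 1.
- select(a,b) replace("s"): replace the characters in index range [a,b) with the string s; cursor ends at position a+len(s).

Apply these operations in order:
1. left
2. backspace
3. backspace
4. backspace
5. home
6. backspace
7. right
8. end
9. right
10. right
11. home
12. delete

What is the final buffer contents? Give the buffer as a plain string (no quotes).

Answer: YR

Derivation:
After op 1 (left): buf='BYR' cursor=0
After op 2 (backspace): buf='BYR' cursor=0
After op 3 (backspace): buf='BYR' cursor=0
After op 4 (backspace): buf='BYR' cursor=0
After op 5 (home): buf='BYR' cursor=0
After op 6 (backspace): buf='BYR' cursor=0
After op 7 (right): buf='BYR' cursor=1
After op 8 (end): buf='BYR' cursor=3
After op 9 (right): buf='BYR' cursor=3
After op 10 (right): buf='BYR' cursor=3
After op 11 (home): buf='BYR' cursor=0
After op 12 (delete): buf='YR' cursor=0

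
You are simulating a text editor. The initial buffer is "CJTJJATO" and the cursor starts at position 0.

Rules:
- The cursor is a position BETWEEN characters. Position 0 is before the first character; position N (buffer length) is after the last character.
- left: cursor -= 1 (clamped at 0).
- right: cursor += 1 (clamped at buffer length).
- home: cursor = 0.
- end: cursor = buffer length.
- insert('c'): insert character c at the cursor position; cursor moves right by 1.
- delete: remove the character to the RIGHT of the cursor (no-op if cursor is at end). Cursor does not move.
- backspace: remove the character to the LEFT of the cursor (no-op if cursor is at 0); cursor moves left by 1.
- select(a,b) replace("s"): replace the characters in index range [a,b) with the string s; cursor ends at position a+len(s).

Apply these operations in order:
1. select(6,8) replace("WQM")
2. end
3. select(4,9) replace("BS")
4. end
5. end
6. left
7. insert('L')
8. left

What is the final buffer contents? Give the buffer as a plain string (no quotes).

Answer: CJTJBLS

Derivation:
After op 1 (select(6,8) replace("WQM")): buf='CJTJJAWQM' cursor=9
After op 2 (end): buf='CJTJJAWQM' cursor=9
After op 3 (select(4,9) replace("BS")): buf='CJTJBS' cursor=6
After op 4 (end): buf='CJTJBS' cursor=6
After op 5 (end): buf='CJTJBS' cursor=6
After op 6 (left): buf='CJTJBS' cursor=5
After op 7 (insert('L')): buf='CJTJBLS' cursor=6
After op 8 (left): buf='CJTJBLS' cursor=5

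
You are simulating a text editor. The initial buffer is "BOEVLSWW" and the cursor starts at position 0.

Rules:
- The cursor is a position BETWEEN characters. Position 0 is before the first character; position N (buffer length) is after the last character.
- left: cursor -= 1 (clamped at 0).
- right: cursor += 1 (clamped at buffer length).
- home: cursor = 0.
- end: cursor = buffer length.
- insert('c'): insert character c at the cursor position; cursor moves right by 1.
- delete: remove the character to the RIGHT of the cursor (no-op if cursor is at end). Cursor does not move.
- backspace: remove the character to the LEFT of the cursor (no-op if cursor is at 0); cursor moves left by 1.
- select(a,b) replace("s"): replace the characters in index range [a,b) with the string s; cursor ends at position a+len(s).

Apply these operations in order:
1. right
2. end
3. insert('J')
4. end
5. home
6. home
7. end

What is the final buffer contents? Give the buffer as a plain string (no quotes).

Answer: BOEVLSWWJ

Derivation:
After op 1 (right): buf='BOEVLSWW' cursor=1
After op 2 (end): buf='BOEVLSWW' cursor=8
After op 3 (insert('J')): buf='BOEVLSWWJ' cursor=9
After op 4 (end): buf='BOEVLSWWJ' cursor=9
After op 5 (home): buf='BOEVLSWWJ' cursor=0
After op 6 (home): buf='BOEVLSWWJ' cursor=0
After op 7 (end): buf='BOEVLSWWJ' cursor=9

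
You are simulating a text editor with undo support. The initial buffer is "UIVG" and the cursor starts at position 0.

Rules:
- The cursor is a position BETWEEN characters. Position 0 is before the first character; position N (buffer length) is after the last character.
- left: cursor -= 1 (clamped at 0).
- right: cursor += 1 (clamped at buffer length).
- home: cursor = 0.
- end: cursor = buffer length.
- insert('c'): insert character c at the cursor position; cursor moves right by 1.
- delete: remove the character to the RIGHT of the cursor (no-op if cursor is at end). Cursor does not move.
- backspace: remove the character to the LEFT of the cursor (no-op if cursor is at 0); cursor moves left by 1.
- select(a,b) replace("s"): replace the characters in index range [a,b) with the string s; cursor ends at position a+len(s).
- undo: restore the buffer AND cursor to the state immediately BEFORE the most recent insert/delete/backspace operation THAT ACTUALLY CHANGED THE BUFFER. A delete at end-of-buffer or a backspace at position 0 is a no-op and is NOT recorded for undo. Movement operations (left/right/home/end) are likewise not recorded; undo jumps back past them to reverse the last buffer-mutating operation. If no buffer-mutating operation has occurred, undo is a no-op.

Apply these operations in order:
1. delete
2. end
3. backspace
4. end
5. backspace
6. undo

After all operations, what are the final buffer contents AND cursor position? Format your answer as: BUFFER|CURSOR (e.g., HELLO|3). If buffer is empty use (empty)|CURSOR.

Answer: IV|2

Derivation:
After op 1 (delete): buf='IVG' cursor=0
After op 2 (end): buf='IVG' cursor=3
After op 3 (backspace): buf='IV' cursor=2
After op 4 (end): buf='IV' cursor=2
After op 5 (backspace): buf='I' cursor=1
After op 6 (undo): buf='IV' cursor=2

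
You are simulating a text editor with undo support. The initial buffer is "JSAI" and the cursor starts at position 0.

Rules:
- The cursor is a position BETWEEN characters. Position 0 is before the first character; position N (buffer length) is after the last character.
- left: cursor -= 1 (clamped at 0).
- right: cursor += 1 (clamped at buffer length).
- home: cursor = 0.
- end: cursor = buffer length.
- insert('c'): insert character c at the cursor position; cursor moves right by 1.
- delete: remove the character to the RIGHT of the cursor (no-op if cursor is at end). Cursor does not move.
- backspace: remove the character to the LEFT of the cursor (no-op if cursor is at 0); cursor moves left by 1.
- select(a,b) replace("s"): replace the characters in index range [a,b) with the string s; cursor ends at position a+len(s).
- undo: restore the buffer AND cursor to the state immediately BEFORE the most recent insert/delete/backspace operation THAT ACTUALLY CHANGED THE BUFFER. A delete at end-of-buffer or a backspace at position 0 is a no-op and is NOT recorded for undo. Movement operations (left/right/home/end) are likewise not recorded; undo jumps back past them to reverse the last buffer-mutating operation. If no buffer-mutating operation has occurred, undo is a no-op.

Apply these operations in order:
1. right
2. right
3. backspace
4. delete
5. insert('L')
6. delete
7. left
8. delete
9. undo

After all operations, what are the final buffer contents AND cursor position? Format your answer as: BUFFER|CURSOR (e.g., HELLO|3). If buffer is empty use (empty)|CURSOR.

After op 1 (right): buf='JSAI' cursor=1
After op 2 (right): buf='JSAI' cursor=2
After op 3 (backspace): buf='JAI' cursor=1
After op 4 (delete): buf='JI' cursor=1
After op 5 (insert('L')): buf='JLI' cursor=2
After op 6 (delete): buf='JL' cursor=2
After op 7 (left): buf='JL' cursor=1
After op 8 (delete): buf='J' cursor=1
After op 9 (undo): buf='JL' cursor=1

Answer: JL|1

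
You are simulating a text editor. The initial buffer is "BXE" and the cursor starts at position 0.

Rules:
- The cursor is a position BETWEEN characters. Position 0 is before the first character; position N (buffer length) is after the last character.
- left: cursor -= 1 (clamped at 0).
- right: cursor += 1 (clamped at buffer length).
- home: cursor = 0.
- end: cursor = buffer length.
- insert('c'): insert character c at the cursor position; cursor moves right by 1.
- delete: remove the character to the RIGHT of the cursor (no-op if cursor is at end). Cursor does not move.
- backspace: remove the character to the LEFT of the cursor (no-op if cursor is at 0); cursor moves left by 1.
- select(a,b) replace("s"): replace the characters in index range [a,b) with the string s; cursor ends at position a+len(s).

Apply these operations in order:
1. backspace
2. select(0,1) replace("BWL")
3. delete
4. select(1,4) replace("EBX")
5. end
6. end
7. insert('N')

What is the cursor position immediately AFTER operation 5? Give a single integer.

After op 1 (backspace): buf='BXE' cursor=0
After op 2 (select(0,1) replace("BWL")): buf='BWLXE' cursor=3
After op 3 (delete): buf='BWLE' cursor=3
After op 4 (select(1,4) replace("EBX")): buf='BEBX' cursor=4
After op 5 (end): buf='BEBX' cursor=4

Answer: 4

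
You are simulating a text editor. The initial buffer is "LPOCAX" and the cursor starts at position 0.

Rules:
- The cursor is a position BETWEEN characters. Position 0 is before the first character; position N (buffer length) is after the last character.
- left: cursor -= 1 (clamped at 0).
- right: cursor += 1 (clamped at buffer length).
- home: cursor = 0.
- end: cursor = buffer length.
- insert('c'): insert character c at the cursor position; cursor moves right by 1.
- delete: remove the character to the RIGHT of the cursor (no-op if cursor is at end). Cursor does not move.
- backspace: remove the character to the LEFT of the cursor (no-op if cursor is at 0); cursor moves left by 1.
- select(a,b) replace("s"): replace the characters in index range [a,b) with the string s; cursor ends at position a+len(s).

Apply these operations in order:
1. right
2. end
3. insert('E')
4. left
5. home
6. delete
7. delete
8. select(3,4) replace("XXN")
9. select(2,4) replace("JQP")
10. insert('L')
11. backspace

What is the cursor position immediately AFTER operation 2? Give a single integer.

Answer: 6

Derivation:
After op 1 (right): buf='LPOCAX' cursor=1
After op 2 (end): buf='LPOCAX' cursor=6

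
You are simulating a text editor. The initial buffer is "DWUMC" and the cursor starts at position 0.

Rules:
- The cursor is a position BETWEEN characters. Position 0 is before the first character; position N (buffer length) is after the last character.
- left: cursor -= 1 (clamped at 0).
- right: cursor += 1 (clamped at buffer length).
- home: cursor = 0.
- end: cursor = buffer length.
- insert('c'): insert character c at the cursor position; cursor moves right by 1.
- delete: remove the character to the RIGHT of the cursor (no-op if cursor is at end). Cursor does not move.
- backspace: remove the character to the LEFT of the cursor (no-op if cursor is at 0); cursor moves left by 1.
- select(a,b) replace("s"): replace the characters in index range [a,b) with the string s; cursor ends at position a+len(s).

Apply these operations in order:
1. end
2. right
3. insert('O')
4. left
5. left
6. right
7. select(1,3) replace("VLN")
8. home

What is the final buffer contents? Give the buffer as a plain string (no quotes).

After op 1 (end): buf='DWUMC' cursor=5
After op 2 (right): buf='DWUMC' cursor=5
After op 3 (insert('O')): buf='DWUMCO' cursor=6
After op 4 (left): buf='DWUMCO' cursor=5
After op 5 (left): buf='DWUMCO' cursor=4
After op 6 (right): buf='DWUMCO' cursor=5
After op 7 (select(1,3) replace("VLN")): buf='DVLNMCO' cursor=4
After op 8 (home): buf='DVLNMCO' cursor=0

Answer: DVLNMCO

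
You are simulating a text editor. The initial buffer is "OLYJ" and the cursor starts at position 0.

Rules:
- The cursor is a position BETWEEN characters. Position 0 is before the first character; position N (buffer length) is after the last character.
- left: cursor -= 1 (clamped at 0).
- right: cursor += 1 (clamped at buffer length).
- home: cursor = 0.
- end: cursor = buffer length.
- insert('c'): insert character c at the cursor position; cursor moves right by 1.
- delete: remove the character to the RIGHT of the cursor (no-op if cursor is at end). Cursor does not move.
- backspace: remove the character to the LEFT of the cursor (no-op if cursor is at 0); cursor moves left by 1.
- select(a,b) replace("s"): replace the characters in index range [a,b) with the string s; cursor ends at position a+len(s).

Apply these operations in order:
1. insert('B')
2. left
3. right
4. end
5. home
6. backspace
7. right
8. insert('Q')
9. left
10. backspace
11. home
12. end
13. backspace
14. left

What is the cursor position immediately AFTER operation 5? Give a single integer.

Answer: 0

Derivation:
After op 1 (insert('B')): buf='BOLYJ' cursor=1
After op 2 (left): buf='BOLYJ' cursor=0
After op 3 (right): buf='BOLYJ' cursor=1
After op 4 (end): buf='BOLYJ' cursor=5
After op 5 (home): buf='BOLYJ' cursor=0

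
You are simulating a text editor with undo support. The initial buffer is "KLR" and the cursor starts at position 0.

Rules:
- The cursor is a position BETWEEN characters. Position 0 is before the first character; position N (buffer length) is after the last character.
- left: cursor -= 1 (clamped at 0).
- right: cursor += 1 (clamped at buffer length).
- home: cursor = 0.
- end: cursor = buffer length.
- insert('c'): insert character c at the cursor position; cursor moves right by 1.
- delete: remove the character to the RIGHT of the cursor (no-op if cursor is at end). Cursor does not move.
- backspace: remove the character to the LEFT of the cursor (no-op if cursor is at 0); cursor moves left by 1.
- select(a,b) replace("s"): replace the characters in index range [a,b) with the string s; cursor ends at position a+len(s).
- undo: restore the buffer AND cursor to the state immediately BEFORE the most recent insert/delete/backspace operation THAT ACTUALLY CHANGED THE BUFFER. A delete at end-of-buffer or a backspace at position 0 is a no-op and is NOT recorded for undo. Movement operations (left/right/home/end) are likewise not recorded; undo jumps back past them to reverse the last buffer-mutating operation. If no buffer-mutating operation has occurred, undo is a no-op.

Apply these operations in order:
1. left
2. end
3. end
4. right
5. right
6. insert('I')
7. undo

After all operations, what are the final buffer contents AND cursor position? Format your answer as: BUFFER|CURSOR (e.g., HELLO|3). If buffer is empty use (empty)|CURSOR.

Answer: KLR|3

Derivation:
After op 1 (left): buf='KLR' cursor=0
After op 2 (end): buf='KLR' cursor=3
After op 3 (end): buf='KLR' cursor=3
After op 4 (right): buf='KLR' cursor=3
After op 5 (right): buf='KLR' cursor=3
After op 6 (insert('I')): buf='KLRI' cursor=4
After op 7 (undo): buf='KLR' cursor=3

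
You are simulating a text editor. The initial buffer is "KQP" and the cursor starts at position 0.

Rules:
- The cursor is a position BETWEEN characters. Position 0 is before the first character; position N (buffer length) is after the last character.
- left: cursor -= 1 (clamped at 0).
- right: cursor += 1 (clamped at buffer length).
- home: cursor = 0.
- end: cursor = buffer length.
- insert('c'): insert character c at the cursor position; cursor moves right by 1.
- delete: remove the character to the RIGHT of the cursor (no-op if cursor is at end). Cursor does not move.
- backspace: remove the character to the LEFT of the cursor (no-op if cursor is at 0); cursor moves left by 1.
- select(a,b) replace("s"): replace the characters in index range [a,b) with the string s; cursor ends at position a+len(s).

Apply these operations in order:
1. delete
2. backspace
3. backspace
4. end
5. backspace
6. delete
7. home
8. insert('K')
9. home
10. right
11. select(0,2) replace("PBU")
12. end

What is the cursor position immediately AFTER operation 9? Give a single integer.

After op 1 (delete): buf='QP' cursor=0
After op 2 (backspace): buf='QP' cursor=0
After op 3 (backspace): buf='QP' cursor=0
After op 4 (end): buf='QP' cursor=2
After op 5 (backspace): buf='Q' cursor=1
After op 6 (delete): buf='Q' cursor=1
After op 7 (home): buf='Q' cursor=0
After op 8 (insert('K')): buf='KQ' cursor=1
After op 9 (home): buf='KQ' cursor=0

Answer: 0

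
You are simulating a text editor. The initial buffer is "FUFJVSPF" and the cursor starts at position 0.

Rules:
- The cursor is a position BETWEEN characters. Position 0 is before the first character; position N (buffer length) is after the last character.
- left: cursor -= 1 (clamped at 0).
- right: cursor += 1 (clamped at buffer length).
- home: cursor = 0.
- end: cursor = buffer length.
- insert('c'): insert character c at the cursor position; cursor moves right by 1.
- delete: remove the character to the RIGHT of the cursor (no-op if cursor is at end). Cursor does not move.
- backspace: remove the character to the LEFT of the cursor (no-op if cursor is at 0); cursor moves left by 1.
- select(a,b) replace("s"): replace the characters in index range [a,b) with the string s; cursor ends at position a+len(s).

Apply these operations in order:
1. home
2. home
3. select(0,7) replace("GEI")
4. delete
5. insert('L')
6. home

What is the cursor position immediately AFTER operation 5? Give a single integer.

Answer: 4

Derivation:
After op 1 (home): buf='FUFJVSPF' cursor=0
After op 2 (home): buf='FUFJVSPF' cursor=0
After op 3 (select(0,7) replace("GEI")): buf='GEIF' cursor=3
After op 4 (delete): buf='GEI' cursor=3
After op 5 (insert('L')): buf='GEIL' cursor=4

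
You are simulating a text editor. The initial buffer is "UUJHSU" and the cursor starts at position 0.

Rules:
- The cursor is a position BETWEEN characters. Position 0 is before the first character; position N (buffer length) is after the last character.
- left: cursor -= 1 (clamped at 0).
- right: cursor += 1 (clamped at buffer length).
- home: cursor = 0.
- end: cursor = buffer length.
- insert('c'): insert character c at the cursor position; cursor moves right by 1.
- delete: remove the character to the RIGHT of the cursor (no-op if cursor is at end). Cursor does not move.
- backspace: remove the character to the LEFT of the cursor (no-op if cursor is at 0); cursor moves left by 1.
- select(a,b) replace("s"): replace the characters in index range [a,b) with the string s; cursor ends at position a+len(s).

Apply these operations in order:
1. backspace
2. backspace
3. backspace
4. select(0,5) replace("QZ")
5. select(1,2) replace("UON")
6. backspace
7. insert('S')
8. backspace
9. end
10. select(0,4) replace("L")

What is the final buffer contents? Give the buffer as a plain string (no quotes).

After op 1 (backspace): buf='UUJHSU' cursor=0
After op 2 (backspace): buf='UUJHSU' cursor=0
After op 3 (backspace): buf='UUJHSU' cursor=0
After op 4 (select(0,5) replace("QZ")): buf='QZU' cursor=2
After op 5 (select(1,2) replace("UON")): buf='QUONU' cursor=4
After op 6 (backspace): buf='QUOU' cursor=3
After op 7 (insert('S')): buf='QUOSU' cursor=4
After op 8 (backspace): buf='QUOU' cursor=3
After op 9 (end): buf='QUOU' cursor=4
After op 10 (select(0,4) replace("L")): buf='L' cursor=1

Answer: L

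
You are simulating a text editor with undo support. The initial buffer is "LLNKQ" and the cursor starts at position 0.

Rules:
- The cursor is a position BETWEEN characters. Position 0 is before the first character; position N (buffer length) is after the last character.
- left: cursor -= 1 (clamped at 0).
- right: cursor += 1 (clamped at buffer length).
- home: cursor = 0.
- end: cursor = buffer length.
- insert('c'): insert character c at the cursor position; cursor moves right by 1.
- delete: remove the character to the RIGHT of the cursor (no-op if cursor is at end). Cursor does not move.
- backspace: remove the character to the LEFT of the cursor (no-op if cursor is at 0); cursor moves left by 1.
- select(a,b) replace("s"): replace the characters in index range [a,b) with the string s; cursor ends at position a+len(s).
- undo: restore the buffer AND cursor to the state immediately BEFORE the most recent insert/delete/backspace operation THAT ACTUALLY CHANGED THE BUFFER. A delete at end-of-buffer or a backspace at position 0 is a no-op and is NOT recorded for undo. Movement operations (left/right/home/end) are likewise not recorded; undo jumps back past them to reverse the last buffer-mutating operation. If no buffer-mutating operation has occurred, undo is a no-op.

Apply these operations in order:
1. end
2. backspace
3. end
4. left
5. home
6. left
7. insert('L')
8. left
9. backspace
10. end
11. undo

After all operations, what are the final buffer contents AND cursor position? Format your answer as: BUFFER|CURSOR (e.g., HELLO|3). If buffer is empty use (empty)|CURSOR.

Answer: LLNK|0

Derivation:
After op 1 (end): buf='LLNKQ' cursor=5
After op 2 (backspace): buf='LLNK' cursor=4
After op 3 (end): buf='LLNK' cursor=4
After op 4 (left): buf='LLNK' cursor=3
After op 5 (home): buf='LLNK' cursor=0
After op 6 (left): buf='LLNK' cursor=0
After op 7 (insert('L')): buf='LLLNK' cursor=1
After op 8 (left): buf='LLLNK' cursor=0
After op 9 (backspace): buf='LLLNK' cursor=0
After op 10 (end): buf='LLLNK' cursor=5
After op 11 (undo): buf='LLNK' cursor=0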